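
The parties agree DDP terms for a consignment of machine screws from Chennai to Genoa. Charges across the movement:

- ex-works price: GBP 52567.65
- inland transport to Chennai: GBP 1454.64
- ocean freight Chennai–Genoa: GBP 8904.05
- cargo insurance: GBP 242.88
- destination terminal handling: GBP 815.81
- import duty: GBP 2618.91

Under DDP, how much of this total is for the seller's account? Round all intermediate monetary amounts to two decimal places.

Seller's account: GBP 66603.94

DDP: the seller bears all costs including import duty.
Seller's account: goods 52567.65 + inland to port 1454.64 + freight 8904.05 + insurance 242.88 + destination terminal 815.81 + duty 2618.91 = 66603.94
Buyer's account: 0.00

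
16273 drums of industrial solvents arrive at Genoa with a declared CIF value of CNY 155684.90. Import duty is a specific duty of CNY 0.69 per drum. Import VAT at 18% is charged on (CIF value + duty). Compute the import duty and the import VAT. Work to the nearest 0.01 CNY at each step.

Import duty: CNY 11228.37; import VAT: CNY 30044.39

Import duty = 16273 × 0.69 = 11228.37
VAT base = CIF + duty = 155684.90 + 11228.37 = 166913.27
Import VAT = 166913.27 × 18% = 30044.39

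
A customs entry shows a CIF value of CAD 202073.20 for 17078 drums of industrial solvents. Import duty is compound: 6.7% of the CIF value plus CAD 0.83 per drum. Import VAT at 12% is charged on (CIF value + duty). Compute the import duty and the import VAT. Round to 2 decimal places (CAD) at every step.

Import duty: CAD 27713.64; import VAT: CAD 27574.42

Ad valorem component: 202073.20 × 6.7% = 13538.90
Specific component: 17078 × 0.83 = 14174.74
Import duty = 13538.90 + 14174.74 = 27713.64
VAT base = CIF + duty = 202073.20 + 27713.64 = 229786.84
Import VAT = 229786.84 × 12% = 27574.42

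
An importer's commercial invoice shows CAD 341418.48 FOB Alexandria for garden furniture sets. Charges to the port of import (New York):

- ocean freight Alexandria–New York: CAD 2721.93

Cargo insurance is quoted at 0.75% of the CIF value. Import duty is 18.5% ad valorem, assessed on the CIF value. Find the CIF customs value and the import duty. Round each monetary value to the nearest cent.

Let C be the CIF value. C = FOB price + freight + 0.75% × C
C − 0.75% × C = 341418.48 + 2721.93
0.9925 × C = 344140.41
C = 344140.41 / 0.9925 = 346740.97
Insurance premium = 0.75% × 346740.97 = 2600.56
Import duty = 346740.97 × 18.5% = 64147.08

CIF value: CAD 346740.97; import duty: CAD 64147.08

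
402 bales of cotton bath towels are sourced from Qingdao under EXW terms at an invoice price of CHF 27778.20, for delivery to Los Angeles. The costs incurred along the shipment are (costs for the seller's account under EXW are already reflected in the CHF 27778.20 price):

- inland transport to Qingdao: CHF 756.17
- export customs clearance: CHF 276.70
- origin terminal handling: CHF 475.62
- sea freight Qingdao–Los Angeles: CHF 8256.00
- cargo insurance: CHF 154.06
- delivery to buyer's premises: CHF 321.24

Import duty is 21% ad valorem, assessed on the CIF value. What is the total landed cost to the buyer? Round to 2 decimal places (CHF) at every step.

Total landed cost: CHF 45934.31

EXW: the seller makes goods available at their premises; the buyer bears all onward costs.
CIF value = EXW price + inland to port + export clearance + origin terminal + freight + insurance = 27778.20 + 756.17 + 276.70 + 475.62 + 8256.00 + 154.06 = 37696.75
Import duty = 37696.75 × 21% = 7916.32
Buyer bears: inland to port 756.17 + export clearance 276.70 + origin terminal 475.62 + freight 8256.00 + insurance 154.06 + delivery 321.24 + duty 7916.32 = 18156.11
Landed cost = invoice 27778.20 + 18156.11 = 45934.31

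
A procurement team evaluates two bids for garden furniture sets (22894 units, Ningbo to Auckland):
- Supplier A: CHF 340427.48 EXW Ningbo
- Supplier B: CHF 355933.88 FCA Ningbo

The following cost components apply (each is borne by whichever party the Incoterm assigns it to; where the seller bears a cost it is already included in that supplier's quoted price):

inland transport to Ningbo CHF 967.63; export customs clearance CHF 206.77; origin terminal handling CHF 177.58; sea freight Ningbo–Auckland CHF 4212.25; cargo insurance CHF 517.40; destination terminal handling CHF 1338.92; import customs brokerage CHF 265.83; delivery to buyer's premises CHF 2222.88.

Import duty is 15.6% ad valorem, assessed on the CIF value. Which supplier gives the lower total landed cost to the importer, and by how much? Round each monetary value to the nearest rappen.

Supplier A (EXW):
CIF value = EXW price + inland to port + export clearance + origin terminal + freight + insurance = 340427.48 + 967.63 + 206.77 + 177.58 + 4212.25 + 517.40 = 346509.11
Import duty = 346509.11 × 15.6% = 54055.42
Buyer bears (A): 967.63 + 206.77 + 177.58 + 4212.25 + 517.40 + 1338.92 + 265.83 + 2222.88 = 9909.26
Landed cost (A) = invoice 340427.48 + 9909.26 + duty 54055.42 = 404392.16
Supplier B (FCA):
CIF value = FCA price + origin terminal + freight + insurance = 355933.88 + 177.58 + 4212.25 + 517.40 = 360841.11
Import duty = 360841.11 × 15.6% = 56291.21
Buyer bears (B): 177.58 + 4212.25 + 517.40 + 1338.92 + 265.83 + 2222.88 = 8734.86
Landed cost (B) = invoice 355933.88 + 8734.86 + duty 56291.21 = 420959.95
Difference = |404392.16 − 420959.95| = 16567.79

Supplier A is cheaper by CHF 16567.79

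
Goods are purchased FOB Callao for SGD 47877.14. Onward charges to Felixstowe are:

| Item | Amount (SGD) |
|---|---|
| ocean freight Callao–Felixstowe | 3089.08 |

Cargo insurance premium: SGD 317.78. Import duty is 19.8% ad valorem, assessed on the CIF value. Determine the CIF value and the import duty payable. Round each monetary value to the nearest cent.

CIF = FOB price + freight + insurance
CIF = 47877.14 + 3089.08 + 317.78 = 51284.00
Import duty = 51284.00 × 19.8% = 10154.23

CIF value: SGD 51284.00; import duty: SGD 10154.23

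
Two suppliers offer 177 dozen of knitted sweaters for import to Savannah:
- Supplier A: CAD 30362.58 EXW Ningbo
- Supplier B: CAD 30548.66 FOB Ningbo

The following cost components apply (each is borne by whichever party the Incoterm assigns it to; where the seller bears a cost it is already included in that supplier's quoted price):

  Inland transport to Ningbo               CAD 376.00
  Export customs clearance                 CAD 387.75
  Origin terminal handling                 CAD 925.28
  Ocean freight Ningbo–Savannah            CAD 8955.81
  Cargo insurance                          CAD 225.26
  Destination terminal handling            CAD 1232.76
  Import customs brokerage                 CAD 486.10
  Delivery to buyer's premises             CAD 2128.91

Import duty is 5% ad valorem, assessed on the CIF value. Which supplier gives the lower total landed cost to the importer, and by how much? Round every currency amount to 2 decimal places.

Supplier A (EXW):
CIF value = EXW price + inland to port + export clearance + origin terminal + freight + insurance = 30362.58 + 376.00 + 387.75 + 925.28 + 8955.81 + 225.26 = 41232.68
Import duty = 41232.68 × 5% = 2061.63
Buyer bears (A): 376.00 + 387.75 + 925.28 + 8955.81 + 225.26 + 1232.76 + 486.10 + 2128.91 = 14717.87
Landed cost (A) = invoice 30362.58 + 14717.87 + duty 2061.63 = 47142.08
Supplier B (FOB):
CIF value = FOB price + freight + insurance = 30548.66 + 8955.81 + 225.26 = 39729.73
Import duty = 39729.73 × 5% = 1986.49
Buyer bears (B): 8955.81 + 225.26 + 1232.76 + 486.10 + 2128.91 = 13028.84
Landed cost (B) = invoice 30548.66 + 13028.84 + duty 1986.49 = 45563.99
Difference = |47142.08 − 45563.99| = 1578.09

Supplier B is cheaper by CAD 1578.09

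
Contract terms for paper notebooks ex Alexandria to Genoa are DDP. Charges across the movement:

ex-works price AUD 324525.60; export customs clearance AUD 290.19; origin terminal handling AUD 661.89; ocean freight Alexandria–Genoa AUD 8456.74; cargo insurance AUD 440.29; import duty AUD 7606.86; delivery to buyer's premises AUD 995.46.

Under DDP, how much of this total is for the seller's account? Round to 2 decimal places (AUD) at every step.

Seller's account: AUD 342977.03

DDP: the seller bears all costs including import duty.
Seller's account: goods 324525.60 + export clearance 290.19 + origin terminal 661.89 + freight 8456.74 + insurance 440.29 + duty 7606.86 + delivery 995.46 = 342977.03
Buyer's account: 0.00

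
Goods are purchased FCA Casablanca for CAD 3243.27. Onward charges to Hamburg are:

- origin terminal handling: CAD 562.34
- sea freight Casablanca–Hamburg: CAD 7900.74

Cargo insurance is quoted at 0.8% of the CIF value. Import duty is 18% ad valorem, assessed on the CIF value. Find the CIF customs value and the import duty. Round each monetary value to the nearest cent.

CIF value: CAD 11800.76; import duty: CAD 2124.14

Let C be the CIF value. C = FCA price + pre-shipment costs + freight + 0.8% × C
C − 0.8% × C = 3243.27 + 562.34 + 7900.74
0.992 × C = 11706.35
C = 11706.35 / 0.992 = 11800.76
Insurance premium = 0.8% × 11800.76 = 94.41
Import duty = 11800.76 × 18% = 2124.14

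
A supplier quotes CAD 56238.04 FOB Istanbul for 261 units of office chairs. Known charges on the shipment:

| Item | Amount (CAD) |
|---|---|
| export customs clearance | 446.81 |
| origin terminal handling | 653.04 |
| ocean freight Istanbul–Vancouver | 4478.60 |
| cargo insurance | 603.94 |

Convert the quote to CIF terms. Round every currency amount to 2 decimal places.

Not relevant to the conversion: export clearance, origin terminal — on the seller under both FOB and CIF; already in the FOB price and stays in the CIF price.
From FOB to CIF, the seller additionally bears: freight, insurance.
CIF price = 56238.04 + 4478.60 + 603.94 = 61320.58

CIF price: CAD 61320.58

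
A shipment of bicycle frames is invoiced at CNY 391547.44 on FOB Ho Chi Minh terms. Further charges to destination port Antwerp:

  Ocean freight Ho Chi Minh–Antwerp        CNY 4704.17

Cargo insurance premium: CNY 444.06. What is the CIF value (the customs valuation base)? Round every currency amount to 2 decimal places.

CIF = FOB price + freight + insurance
CIF = 391547.44 + 4704.17 + 444.06 = 396695.67

CIF value: CNY 396695.67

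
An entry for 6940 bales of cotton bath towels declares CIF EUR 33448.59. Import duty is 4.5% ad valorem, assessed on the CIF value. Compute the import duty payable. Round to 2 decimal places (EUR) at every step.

Import duty = 33448.59 × 4.5% = 1505.19

Import duty: EUR 1505.19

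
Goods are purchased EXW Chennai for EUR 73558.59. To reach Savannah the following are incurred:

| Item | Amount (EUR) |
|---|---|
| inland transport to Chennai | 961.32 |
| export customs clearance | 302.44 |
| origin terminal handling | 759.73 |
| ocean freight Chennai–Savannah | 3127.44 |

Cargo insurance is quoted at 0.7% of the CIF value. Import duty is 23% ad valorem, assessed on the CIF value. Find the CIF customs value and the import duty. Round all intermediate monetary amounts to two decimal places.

Let C be the CIF value. C = EXW price + pre-shipment costs + freight + 0.7% × C
C − 0.7% × C = 73558.59 + 961.32 + 302.44 + 759.73 + 3127.44
0.993 × C = 78709.52
C = 78709.52 / 0.993 = 79264.37
Insurance premium = 0.7% × 79264.37 = 554.85
Import duty = 79264.37 × 23% = 18230.81

CIF value: EUR 79264.37; import duty: EUR 18230.81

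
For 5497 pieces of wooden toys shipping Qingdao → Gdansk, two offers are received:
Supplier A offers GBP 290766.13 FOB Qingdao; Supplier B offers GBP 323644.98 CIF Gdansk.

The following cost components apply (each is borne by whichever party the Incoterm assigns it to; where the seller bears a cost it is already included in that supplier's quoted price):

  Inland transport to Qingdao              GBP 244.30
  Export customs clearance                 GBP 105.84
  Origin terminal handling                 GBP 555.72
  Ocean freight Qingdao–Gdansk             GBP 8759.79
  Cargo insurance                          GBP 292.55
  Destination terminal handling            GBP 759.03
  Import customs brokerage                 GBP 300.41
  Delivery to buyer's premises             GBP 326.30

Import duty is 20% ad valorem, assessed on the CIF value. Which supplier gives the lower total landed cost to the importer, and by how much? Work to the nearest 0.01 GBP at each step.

Supplier A (FOB):
CIF value = FOB price + freight + insurance = 290766.13 + 8759.79 + 292.55 = 299818.47
Import duty = 299818.47 × 20% = 59963.69
Buyer bears (A): 8759.79 + 292.55 + 759.03 + 300.41 + 326.30 = 10438.08
Landed cost (A) = invoice 290766.13 + 10438.08 + duty 59963.69 = 361167.90
Supplier B (CIF):
The CIF price already equals the CIF value: 323644.98
Import duty = 323644.98 × 20% = 64729.00
Buyer bears (B): 759.03 + 300.41 + 326.30 = 1385.74
Landed cost (B) = invoice 323644.98 + 1385.74 + duty 64729.00 = 389759.72
Difference = |361167.90 − 389759.72| = 28591.82

Supplier A is cheaper by GBP 28591.82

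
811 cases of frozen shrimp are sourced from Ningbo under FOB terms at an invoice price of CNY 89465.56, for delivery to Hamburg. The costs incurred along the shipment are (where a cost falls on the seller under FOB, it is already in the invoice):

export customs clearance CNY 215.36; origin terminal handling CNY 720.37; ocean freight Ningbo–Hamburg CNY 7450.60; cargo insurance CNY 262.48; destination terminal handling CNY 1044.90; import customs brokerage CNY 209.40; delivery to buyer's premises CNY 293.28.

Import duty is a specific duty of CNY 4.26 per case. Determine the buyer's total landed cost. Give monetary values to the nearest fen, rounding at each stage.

FOB: the seller bears costs until goods are on board at the origin port; the buyer bears freight, insurance and all costs thereafter.
Already in the invoice (seller's account under FOB): export clearance, origin terminal — exclude.
CIF value = FOB price + freight + insurance = 89465.56 + 7450.60 + 262.48 = 97178.64
Import duty = 811 × 4.26 = 3454.86
Buyer bears: freight 7450.60 + insurance 262.48 + destination terminal 1044.90 + brokerage 209.40 + delivery 293.28 + duty 3454.86 = 12715.52
Landed cost = invoice 89465.56 + 12715.52 = 102181.08

Total landed cost: CNY 102181.08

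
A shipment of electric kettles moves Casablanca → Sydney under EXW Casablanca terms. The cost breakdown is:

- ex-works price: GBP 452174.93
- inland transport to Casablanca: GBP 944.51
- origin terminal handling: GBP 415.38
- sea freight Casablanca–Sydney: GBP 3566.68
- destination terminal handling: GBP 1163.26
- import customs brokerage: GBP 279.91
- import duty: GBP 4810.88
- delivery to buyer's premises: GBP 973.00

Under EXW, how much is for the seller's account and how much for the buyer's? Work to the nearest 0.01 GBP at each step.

EXW: the seller makes goods available at their premises; the buyer bears all onward costs.
Seller's account: goods 452174.93 = 452174.93
Buyer's account: inland to port 944.51 + origin terminal 415.38 + freight 3566.68 + destination terminal 1163.26 + brokerage 279.91 + duty 4810.88 + delivery 973.00 = 12153.62

Seller: GBP 452174.93; buyer: GBP 12153.62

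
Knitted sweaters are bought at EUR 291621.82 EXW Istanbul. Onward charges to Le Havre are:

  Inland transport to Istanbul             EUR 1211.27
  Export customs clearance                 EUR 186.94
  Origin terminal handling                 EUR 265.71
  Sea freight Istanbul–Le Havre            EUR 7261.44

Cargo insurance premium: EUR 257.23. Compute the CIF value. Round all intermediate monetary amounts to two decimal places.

CIF = EXW price + pre-shipment costs + freight + insurance
CIF = 291621.82 + 1211.27 + 186.94 + 265.71 + 7261.44 + 257.23 = 300804.41

CIF value: EUR 300804.41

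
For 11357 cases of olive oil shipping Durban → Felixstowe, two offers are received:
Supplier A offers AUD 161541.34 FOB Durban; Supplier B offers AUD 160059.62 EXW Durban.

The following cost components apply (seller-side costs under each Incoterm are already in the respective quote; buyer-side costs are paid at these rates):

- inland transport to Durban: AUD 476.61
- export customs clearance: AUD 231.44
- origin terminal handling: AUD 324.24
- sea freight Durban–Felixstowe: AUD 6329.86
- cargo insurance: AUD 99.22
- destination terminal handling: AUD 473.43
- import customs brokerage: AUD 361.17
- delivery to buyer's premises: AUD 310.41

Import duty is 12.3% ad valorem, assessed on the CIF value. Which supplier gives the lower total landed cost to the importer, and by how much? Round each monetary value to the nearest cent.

Supplier B is cheaper by AUD 504.71

Supplier A (FOB):
CIF value = FOB price + freight + insurance = 161541.34 + 6329.86 + 99.22 = 167970.42
Import duty = 167970.42 × 12.3% = 20660.36
Buyer bears (A): 6329.86 + 99.22 + 473.43 + 361.17 + 310.41 = 7574.09
Landed cost (A) = invoice 161541.34 + 7574.09 + duty 20660.36 = 189775.79
Supplier B (EXW):
CIF value = EXW price + inland to port + export clearance + origin terminal + freight + insurance = 160059.62 + 476.61 + 231.44 + 324.24 + 6329.86 + 99.22 = 167520.99
Import duty = 167520.99 × 12.3% = 20605.08
Buyer bears (B): 476.61 + 231.44 + 324.24 + 6329.86 + 99.22 + 473.43 + 361.17 + 310.41 = 8606.38
Landed cost (B) = invoice 160059.62 + 8606.38 + duty 20605.08 = 189271.08
Difference = |189775.79 − 189271.08| = 504.71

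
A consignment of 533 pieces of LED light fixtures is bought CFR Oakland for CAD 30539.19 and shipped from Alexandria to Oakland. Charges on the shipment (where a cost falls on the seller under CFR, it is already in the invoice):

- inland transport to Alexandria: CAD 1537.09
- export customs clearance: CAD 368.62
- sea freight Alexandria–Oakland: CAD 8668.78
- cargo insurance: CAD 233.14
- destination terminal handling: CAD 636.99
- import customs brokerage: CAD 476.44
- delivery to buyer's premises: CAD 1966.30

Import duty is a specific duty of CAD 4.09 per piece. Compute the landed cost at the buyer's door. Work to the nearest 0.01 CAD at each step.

CFR: the seller pays costs through ocean freight to the destination port, but not insurance.
Already in the invoice (seller's account under CFR): inland to port, export clearance, freight — exclude.
CIF value = CFR price + insurance = 30539.19 + 233.14 = 30772.33
Import duty = 533 × 4.09 = 2179.97
Buyer bears: insurance 233.14 + destination terminal 636.99 + brokerage 476.44 + delivery 1966.30 + duty 2179.97 = 5492.84
Landed cost = invoice 30539.19 + 5492.84 = 36032.03

Total landed cost: CAD 36032.03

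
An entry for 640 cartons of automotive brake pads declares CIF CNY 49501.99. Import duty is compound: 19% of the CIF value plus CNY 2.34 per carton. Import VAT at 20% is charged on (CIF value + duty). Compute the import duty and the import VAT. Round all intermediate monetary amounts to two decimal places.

Ad valorem component: 49501.99 × 19% = 9405.38
Specific component: 640 × 2.34 = 1497.60
Import duty = 9405.38 + 1497.60 = 10902.98
VAT base = CIF + duty = 49501.99 + 10902.98 = 60404.97
Import VAT = 60404.97 × 20% = 12080.99

Import duty: CNY 10902.98; import VAT: CNY 12080.99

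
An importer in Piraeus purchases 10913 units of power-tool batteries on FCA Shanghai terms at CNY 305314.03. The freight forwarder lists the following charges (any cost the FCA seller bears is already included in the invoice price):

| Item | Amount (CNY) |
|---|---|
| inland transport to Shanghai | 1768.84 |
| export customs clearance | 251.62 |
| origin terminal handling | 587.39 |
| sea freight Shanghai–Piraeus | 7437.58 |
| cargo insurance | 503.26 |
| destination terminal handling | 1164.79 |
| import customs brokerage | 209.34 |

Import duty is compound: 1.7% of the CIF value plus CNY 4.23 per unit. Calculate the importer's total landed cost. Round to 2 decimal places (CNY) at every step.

Total landed cost: CNY 366713.70

FCA: the seller delivers export-cleared goods to the carrier; the buyer bears costs from that point.
Already in the invoice (seller's account under FCA): inland to port, export clearance — exclude.
CIF value = FCA price + origin terminal + freight + insurance = 305314.03 + 587.39 + 7437.58 + 503.26 = 313842.26
Ad valorem component: 313842.26 × 1.7% = 5335.32
Specific component: 10913 × 4.23 = 46161.99
Import duty = 5335.32 + 46161.99 = 51497.31
Buyer bears: origin terminal 587.39 + freight 7437.58 + insurance 503.26 + destination terminal 1164.79 + brokerage 209.34 + duty 51497.31 = 61399.67
Landed cost = invoice 305314.03 + 61399.67 = 366713.70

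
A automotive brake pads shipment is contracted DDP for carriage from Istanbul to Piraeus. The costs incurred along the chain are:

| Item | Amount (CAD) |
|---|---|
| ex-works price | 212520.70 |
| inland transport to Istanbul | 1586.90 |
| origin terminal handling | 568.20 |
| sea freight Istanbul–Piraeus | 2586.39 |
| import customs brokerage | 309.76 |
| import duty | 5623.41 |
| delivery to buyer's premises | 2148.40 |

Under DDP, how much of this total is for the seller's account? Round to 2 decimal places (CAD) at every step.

Seller's account: CAD 225343.76

DDP: the seller bears all costs including import duty.
Seller's account: goods 212520.70 + inland to port 1586.90 + origin terminal 568.20 + freight 2586.39 + brokerage 309.76 + duty 5623.41 + delivery 2148.40 = 225343.76
Buyer's account: 0.00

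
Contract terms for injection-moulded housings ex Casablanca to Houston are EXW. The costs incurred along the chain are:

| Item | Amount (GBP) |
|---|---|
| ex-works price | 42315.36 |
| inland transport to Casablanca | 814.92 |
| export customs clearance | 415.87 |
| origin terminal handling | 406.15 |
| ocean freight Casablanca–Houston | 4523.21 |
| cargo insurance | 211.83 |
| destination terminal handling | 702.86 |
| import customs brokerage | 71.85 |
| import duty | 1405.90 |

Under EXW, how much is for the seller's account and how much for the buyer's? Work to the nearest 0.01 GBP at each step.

EXW: the seller makes goods available at their premises; the buyer bears all onward costs.
Seller's account: goods 42315.36 = 42315.36
Buyer's account: inland to port 814.92 + export clearance 415.87 + origin terminal 406.15 + freight 4523.21 + insurance 211.83 + destination terminal 702.86 + brokerage 71.85 + duty 1405.90 = 8552.59

Seller: GBP 42315.36; buyer: GBP 8552.59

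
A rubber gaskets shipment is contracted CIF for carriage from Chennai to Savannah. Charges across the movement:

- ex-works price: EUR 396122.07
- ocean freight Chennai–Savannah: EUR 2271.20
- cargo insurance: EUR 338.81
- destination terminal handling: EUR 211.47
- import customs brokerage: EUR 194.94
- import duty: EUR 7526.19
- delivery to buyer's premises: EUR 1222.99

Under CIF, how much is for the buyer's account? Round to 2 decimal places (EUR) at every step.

CIF: the seller pays costs through ocean freight and marine insurance to the destination port.
Seller's account: goods 396122.07 + freight 2271.20 + insurance 338.81 = 398732.08
Buyer's account: destination terminal 211.47 + brokerage 194.94 + duty 7526.19 + delivery 1222.99 = 9155.59

Buyer's account: EUR 9155.59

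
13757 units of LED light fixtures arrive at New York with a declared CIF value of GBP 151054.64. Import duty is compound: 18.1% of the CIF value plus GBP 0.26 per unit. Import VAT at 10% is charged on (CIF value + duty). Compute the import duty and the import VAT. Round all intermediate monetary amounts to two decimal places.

Import duty: GBP 30917.71; import VAT: GBP 18197.24

Ad valorem component: 151054.64 × 18.1% = 27340.89
Specific component: 13757 × 0.26 = 3576.82
Import duty = 27340.89 + 3576.82 = 30917.71
VAT base = CIF + duty = 151054.64 + 30917.71 = 181972.35
Import VAT = 181972.35 × 10% = 18197.24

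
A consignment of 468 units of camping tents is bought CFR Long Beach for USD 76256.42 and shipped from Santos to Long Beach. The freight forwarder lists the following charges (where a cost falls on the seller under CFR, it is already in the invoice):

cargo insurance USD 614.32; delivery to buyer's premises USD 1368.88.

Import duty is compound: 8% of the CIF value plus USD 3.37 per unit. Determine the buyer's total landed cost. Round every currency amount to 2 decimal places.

CFR: the seller pays costs through ocean freight to the destination port, but not insurance.
CIF value = CFR price + insurance = 76256.42 + 614.32 = 76870.74
Ad valorem component: 76870.74 × 8% = 6149.66
Specific component: 468 × 3.37 = 1577.16
Import duty = 6149.66 + 1577.16 = 7726.82
Buyer bears: insurance 614.32 + delivery 1368.88 + duty 7726.82 = 9710.02
Landed cost = invoice 76256.42 + 9710.02 = 85966.44

Total landed cost: USD 85966.44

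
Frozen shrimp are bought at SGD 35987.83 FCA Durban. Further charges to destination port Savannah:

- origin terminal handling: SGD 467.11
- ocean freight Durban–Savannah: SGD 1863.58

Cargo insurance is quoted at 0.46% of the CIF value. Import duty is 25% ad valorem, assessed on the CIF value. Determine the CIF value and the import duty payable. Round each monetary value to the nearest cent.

Let C be the CIF value. C = FCA price + pre-shipment costs + freight + 0.46% × C
C − 0.46% × C = 35987.83 + 467.11 + 1863.58
0.9954 × C = 38318.52
C = 38318.52 / 0.9954 = 38495.60
Insurance premium = 0.46% × 38495.60 = 177.08
Import duty = 38495.60 × 25% = 9623.90

CIF value: SGD 38495.60; import duty: SGD 9623.90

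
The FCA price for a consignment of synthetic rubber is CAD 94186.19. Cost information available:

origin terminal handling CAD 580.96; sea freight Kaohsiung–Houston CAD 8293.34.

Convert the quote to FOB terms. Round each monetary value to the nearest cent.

FOB price: CAD 94767.15

Not relevant to the conversion: freight — on the buyer under both terms; not part of either seller's price.
From FCA to FOB, the seller additionally bears: origin terminal.
FOB price = 94186.19 + 580.96 = 94767.15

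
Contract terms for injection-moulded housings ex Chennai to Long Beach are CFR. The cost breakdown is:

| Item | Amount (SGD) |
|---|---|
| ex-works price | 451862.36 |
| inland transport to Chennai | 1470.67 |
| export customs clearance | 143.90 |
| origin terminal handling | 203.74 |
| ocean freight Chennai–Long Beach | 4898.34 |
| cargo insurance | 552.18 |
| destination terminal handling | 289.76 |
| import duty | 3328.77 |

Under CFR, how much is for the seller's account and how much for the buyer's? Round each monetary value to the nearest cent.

CFR: the seller pays costs through ocean freight to the destination port, but not insurance.
Seller's account: goods 451862.36 + inland to port 1470.67 + export clearance 143.90 + origin terminal 203.74 + freight 4898.34 = 458579.01
Buyer's account: insurance 552.18 + destination terminal 289.76 + duty 3328.77 = 4170.71

Seller: SGD 458579.01; buyer: SGD 4170.71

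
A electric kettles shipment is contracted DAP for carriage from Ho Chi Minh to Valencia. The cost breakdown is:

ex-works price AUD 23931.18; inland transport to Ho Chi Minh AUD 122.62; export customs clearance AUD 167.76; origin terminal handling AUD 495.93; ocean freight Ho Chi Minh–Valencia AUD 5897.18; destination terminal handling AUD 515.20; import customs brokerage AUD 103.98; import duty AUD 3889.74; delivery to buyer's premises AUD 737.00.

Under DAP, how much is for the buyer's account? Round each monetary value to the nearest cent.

Buyer's account: AUD 3993.72

DAP: the seller bears all costs to the named destination except import duty and clearance.
Seller's account: goods 23931.18 + inland to port 122.62 + export clearance 167.76 + origin terminal 495.93 + freight 5897.18 + destination terminal 515.20 + delivery 737.00 = 31866.87
Buyer's account: brokerage 103.98 + duty 3889.74 = 3993.72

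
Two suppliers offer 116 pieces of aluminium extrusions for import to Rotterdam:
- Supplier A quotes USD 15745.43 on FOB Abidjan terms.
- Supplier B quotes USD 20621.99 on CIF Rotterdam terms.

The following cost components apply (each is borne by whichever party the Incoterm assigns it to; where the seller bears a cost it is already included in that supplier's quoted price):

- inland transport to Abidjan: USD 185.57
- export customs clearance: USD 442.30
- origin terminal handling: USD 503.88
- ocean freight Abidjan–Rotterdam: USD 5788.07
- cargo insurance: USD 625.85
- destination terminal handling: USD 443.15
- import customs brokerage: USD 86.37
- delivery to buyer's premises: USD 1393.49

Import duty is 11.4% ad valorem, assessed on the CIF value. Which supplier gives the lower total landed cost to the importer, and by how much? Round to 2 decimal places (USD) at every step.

Supplier B is cheaper by USD 1712.62

Supplier A (FOB):
CIF value = FOB price + freight + insurance = 15745.43 + 5788.07 + 625.85 = 22159.35
Import duty = 22159.35 × 11.4% = 2526.17
Buyer bears (A): 5788.07 + 625.85 + 443.15 + 86.37 + 1393.49 = 8336.93
Landed cost (A) = invoice 15745.43 + 8336.93 + duty 2526.17 = 26608.53
Supplier B (CIF):
The CIF price already equals the CIF value: 20621.99
Import duty = 20621.99 × 11.4% = 2350.91
Buyer bears (B): 443.15 + 86.37 + 1393.49 = 1923.01
Landed cost (B) = invoice 20621.99 + 1923.01 + duty 2350.91 = 24895.91
Difference = |26608.53 − 24895.91| = 1712.62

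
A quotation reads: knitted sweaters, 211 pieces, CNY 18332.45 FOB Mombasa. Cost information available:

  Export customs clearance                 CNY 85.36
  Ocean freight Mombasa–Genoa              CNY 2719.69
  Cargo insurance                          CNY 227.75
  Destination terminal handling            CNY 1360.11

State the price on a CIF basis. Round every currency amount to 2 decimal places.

CIF price: CNY 21279.89

Not relevant to the conversion: export clearance — on the seller under both FOB and CIF; already in the FOB price and stays in the CIF price. destination terminal — on the buyer under both terms; not part of either seller's price.
From FOB to CIF, the seller additionally bears: freight, insurance.
CIF price = 18332.45 + 2719.69 + 227.75 = 21279.89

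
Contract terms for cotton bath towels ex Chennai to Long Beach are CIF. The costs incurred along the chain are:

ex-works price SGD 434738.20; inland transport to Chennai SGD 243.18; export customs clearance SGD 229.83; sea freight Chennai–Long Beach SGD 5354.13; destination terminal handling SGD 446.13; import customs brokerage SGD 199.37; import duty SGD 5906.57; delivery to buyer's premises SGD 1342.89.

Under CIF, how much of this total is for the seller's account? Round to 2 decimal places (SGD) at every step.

Seller's account: SGD 440565.34

CIF: the seller pays costs through ocean freight and marine insurance to the destination port.
Seller's account: goods 434738.20 + inland to port 243.18 + export clearance 229.83 + freight 5354.13 = 440565.34
Buyer's account: destination terminal 446.13 + brokerage 199.37 + duty 5906.57 + delivery 1342.89 = 7894.96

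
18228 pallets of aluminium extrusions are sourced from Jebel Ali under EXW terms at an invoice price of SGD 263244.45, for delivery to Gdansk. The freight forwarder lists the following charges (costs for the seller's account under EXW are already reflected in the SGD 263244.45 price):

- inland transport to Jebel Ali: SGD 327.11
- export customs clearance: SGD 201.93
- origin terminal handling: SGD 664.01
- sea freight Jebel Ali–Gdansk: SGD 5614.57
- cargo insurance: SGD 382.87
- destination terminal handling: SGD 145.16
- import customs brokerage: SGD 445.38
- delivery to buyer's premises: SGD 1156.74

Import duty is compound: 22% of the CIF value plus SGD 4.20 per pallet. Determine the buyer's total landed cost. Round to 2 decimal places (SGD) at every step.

Total landed cost: SGD 408235.51

EXW: the seller makes goods available at their premises; the buyer bears all onward costs.
CIF value = EXW price + inland to port + export clearance + origin terminal + freight + insurance = 263244.45 + 327.11 + 201.93 + 664.01 + 5614.57 + 382.87 = 270434.94
Ad valorem component: 270434.94 × 22% = 59495.69
Specific component: 18228 × 4.20 = 76557.60
Import duty = 59495.69 + 76557.60 = 136053.29
Buyer bears: inland to port 327.11 + export clearance 201.93 + origin terminal 664.01 + freight 5614.57 + insurance 382.87 + destination terminal 145.16 + brokerage 445.38 + delivery 1156.74 + duty 136053.29 = 144991.06
Landed cost = invoice 263244.45 + 144991.06 = 408235.51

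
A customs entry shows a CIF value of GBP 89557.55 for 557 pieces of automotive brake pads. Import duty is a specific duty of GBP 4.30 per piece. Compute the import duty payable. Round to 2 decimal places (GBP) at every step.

Import duty: GBP 2395.10

Import duty = 557 × 4.30 = 2395.10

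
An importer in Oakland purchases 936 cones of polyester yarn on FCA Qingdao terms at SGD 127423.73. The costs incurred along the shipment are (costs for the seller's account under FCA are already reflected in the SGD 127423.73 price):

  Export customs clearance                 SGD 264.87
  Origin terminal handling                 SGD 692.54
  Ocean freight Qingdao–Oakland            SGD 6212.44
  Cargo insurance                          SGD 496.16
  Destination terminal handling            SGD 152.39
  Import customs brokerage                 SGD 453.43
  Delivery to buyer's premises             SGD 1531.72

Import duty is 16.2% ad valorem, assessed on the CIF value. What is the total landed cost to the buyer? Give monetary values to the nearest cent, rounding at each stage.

Total landed cost: SGD 158804.04

FCA: the seller delivers export-cleared goods to the carrier; the buyer bears costs from that point.
Already in the invoice (seller's account under FCA): export clearance — exclude.
CIF value = FCA price + origin terminal + freight + insurance = 127423.73 + 692.54 + 6212.44 + 496.16 = 134824.87
Import duty = 134824.87 × 16.2% = 21841.63
Buyer bears: origin terminal 692.54 + freight 6212.44 + insurance 496.16 + destination terminal 152.39 + brokerage 453.43 + delivery 1531.72 + duty 21841.63 = 31380.31
Landed cost = invoice 127423.73 + 31380.31 = 158804.04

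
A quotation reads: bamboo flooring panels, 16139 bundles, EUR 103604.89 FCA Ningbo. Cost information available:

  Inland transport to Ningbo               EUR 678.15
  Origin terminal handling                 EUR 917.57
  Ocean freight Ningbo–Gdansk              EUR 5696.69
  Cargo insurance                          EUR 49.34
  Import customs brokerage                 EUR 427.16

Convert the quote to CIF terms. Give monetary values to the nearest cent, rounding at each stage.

CIF price: EUR 110268.49

Not relevant to the conversion: inland to port — on the seller under both FCA and CIF; already in the FCA price and stays in the CIF price. brokerage — on the buyer under both terms; not part of either seller's price.
From FCA to CIF, the seller additionally bears: origin terminal, freight, insurance.
CIF price = 103604.89 + 917.57 + 5696.69 + 49.34 = 110268.49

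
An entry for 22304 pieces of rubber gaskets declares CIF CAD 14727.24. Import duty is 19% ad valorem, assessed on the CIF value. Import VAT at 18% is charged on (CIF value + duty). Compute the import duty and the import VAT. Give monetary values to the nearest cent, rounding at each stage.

Import duty: CAD 2798.18; import VAT: CAD 3154.58

Import duty = 14727.24 × 19% = 2798.18
VAT base = CIF + duty = 14727.24 + 2798.18 = 17525.42
Import VAT = 17525.42 × 18% = 3154.58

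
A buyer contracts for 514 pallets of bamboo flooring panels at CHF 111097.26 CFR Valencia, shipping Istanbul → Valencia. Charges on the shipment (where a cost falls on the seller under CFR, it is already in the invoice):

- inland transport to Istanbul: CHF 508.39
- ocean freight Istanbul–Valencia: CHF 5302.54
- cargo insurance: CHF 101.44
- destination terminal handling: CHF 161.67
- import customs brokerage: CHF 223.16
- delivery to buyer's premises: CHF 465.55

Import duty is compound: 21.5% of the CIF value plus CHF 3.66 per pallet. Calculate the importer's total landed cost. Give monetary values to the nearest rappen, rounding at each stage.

Total landed cost: CHF 137838.04

CFR: the seller pays costs through ocean freight to the destination port, but not insurance.
Already in the invoice (seller's account under CFR): inland to port, freight — exclude.
CIF value = CFR price + insurance = 111097.26 + 101.44 = 111198.70
Ad valorem component: 111198.70 × 21.5% = 23907.72
Specific component: 514 × 3.66 = 1881.24
Import duty = 23907.72 + 1881.24 = 25788.96
Buyer bears: insurance 101.44 + destination terminal 161.67 + brokerage 223.16 + delivery 465.55 + duty 25788.96 = 26740.78
Landed cost = invoice 111097.26 + 26740.78 = 137838.04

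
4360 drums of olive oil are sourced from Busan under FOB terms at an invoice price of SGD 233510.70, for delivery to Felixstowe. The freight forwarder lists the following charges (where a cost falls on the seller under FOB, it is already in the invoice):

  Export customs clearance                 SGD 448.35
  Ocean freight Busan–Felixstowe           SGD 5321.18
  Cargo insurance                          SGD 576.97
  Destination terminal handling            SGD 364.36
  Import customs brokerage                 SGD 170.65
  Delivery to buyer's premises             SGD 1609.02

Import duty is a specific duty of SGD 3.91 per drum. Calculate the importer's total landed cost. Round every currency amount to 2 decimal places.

Total landed cost: SGD 258600.48

FOB: the seller bears costs until goods are on board at the origin port; the buyer bears freight, insurance and all costs thereafter.
Already in the invoice (seller's account under FOB): export clearance — exclude.
CIF value = FOB price + freight + insurance = 233510.70 + 5321.18 + 576.97 = 239408.85
Import duty = 4360 × 3.91 = 17047.60
Buyer bears: freight 5321.18 + insurance 576.97 + destination terminal 364.36 + brokerage 170.65 + delivery 1609.02 + duty 17047.60 = 25089.78
Landed cost = invoice 233510.70 + 25089.78 = 258600.48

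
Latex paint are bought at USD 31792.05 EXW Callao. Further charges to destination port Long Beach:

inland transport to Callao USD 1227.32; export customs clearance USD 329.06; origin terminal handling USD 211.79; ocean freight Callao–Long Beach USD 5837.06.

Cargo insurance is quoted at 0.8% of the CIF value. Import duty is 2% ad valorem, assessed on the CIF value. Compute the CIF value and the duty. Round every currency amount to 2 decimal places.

CIF value: USD 39715.00; import duty: USD 794.30

Let C be the CIF value. C = EXW price + pre-shipment costs + freight + 0.8% × C
C − 0.8% × C = 31792.05 + 1227.32 + 329.06 + 211.79 + 5837.06
0.992 × C = 39397.28
C = 39397.28 / 0.992 = 39715.00
Insurance premium = 0.8% × 39715.00 = 317.72
Import duty = 39715.00 × 2% = 794.30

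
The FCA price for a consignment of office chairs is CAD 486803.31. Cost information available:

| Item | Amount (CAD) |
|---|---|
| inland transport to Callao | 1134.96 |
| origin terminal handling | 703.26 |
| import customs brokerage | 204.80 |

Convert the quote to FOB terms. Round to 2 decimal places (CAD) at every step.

FOB price: CAD 487506.57

Not relevant to the conversion: inland to port — on the seller under both FCA and FOB; already in the FCA price and stays in the FOB price. brokerage — on the buyer under both terms; not part of either seller's price.
From FCA to FOB, the seller additionally bears: origin terminal.
FOB price = 486803.31 + 703.26 = 487506.57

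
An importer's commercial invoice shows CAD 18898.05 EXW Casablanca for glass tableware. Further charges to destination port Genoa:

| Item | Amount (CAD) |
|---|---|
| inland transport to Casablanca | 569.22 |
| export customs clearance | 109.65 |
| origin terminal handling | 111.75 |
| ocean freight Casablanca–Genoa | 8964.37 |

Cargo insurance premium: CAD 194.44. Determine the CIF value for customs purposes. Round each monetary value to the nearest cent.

CIF value: CAD 28847.48

CIF = EXW price + pre-shipment costs + freight + insurance
CIF = 18898.05 + 569.22 + 109.65 + 111.75 + 8964.37 + 194.44 = 28847.48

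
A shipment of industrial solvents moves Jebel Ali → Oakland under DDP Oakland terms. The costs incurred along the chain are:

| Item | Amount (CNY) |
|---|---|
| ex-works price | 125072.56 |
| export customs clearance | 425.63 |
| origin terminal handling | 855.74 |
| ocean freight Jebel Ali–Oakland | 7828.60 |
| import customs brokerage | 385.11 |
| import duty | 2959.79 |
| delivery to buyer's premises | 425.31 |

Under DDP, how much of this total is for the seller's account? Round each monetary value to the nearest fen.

Seller's account: CNY 137952.74

DDP: the seller bears all costs including import duty.
Seller's account: goods 125072.56 + export clearance 425.63 + origin terminal 855.74 + freight 7828.60 + brokerage 385.11 + duty 2959.79 + delivery 425.31 = 137952.74
Buyer's account: 0.00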